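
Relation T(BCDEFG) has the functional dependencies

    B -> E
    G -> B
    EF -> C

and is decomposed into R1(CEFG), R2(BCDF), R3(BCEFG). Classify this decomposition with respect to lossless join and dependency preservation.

Lossless test (chase): Rows 2 and 3 agree on B; apply B→E and equate their E entries. Rows 1 and 3 agree on G; apply G→B and equate their B entries. No row becomes fully distinguished — the join is lossy.
Dependency preservation: every FD's attributes lie within a single fragment, so each can be enforced locally — preserved.

lossy but dependency-preserving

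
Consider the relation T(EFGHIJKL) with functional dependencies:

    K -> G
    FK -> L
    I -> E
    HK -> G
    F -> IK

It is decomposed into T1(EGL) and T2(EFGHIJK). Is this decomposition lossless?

Common attributes: T1 ∩ T2 = {EG}.
No dependency enlarges {EG}, so (EG)⁺ = {EG}.
The closure contains neither all of T1 = {EGL} nor all of T2 = {EFGHIJK}, so the common attributes are not a superkey of either fragment. The join is lossy.

No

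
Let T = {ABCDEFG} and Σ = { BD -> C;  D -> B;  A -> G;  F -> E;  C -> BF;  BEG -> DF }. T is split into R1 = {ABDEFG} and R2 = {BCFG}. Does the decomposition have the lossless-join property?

Common attributes: R1 ∩ R2 = {BFG}.
Closure of {BFG}: F → E applies, adding E; BEG → DF applies, adding D; BD → C applies, adding C. So (BFG)⁺ = {BCDEFG}.
This closure contains every attribute of R2, so R1 ∩ R2 → R2. The join is lossless.

Yes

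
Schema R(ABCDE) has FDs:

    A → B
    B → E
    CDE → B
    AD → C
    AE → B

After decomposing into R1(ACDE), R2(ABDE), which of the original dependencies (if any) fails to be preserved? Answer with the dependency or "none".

Check CDE → B: no single fragment contains all of {BCDE}, and the restricted closure of {CDE} across the fragments never reaches {B}.
A → B is preserved.
B → E is preserved.
AD → C is preserved.
AE → B is preserved.

CDE → B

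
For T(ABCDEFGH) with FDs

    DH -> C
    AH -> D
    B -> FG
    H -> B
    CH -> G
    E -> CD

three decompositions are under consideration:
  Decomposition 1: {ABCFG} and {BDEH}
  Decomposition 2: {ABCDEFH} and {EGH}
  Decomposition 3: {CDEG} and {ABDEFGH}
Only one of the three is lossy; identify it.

Decomposition 1

Decomposition 1: common = {B}, closure = {BFG} → lossy.
Decomposition 2: common = {EH}, closure = {BCDEFGH} → lossless.
Decomposition 3: common = {DEG}, closure = {CDEG} → lossless.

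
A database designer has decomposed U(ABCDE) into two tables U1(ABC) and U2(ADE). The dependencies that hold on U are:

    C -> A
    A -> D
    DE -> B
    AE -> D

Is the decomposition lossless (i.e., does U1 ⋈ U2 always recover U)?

Common attributes: U1 ∩ U2 = {A}.
Closure of {A}: A → D applies, adding D. So (A)⁺ = {AD}.
The closure contains neither all of U1 = {ABC} nor all of U2 = {ADE}, so the common attributes are not a superkey of either fragment. The join is lossy.

No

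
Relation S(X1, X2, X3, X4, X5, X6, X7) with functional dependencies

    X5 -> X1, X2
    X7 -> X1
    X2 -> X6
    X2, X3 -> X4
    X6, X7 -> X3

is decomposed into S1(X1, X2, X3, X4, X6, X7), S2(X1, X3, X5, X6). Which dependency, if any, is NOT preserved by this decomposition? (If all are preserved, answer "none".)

Check X5 → X1, X2: no single fragment contains all of {X1, X2, X5}, and the restricted closure of {X5} across the fragments never reaches {X1, X2}.
X7 → X1 is preserved.
X2 → X6 is preserved.
X2, X3 → X4 is preserved.
X6, X7 → X3 is preserved.

X5 -> X1, X2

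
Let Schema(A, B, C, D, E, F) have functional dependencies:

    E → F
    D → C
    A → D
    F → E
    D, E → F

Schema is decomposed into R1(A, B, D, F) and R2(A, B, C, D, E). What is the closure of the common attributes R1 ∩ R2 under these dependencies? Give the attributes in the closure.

A, B, C, D

R1 ∩ R2 = {A, B, D}.
D → C applies, adding C
Closure: {A, B, C, D}.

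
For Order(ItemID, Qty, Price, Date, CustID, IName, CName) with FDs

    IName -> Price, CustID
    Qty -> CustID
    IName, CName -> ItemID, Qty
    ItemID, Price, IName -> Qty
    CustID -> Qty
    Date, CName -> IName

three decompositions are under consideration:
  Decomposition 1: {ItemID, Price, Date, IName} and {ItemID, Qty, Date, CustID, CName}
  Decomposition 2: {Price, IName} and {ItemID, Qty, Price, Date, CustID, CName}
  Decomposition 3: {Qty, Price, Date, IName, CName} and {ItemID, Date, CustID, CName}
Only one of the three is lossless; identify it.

Decomposition 3

Decomposition 1: common = {ItemID, Date}, closure = {ItemID, Date} → lossy.
Decomposition 2: common = {Price}, closure = {Price} → lossy.
Decomposition 3: common = {Date, CName}, closure = {ItemID, Qty, Price, Date, CustID, IName, CName} → lossless.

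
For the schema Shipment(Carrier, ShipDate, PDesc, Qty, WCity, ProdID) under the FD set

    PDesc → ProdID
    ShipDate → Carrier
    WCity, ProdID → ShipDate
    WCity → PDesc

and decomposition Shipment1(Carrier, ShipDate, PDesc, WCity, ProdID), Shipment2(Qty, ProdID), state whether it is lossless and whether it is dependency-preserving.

Lossless test: (ProdID)⁺ = {ProdID}, which is a superkey of neither fragment — lossy.
Dependency preservation: every FD's attributes lie within a single fragment, so each can be enforced locally — preserved.

lossy but dependency-preserving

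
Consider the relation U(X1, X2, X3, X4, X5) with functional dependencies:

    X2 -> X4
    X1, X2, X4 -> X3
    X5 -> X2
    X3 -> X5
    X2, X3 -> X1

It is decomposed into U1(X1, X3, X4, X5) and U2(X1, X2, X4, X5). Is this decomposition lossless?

Common attributes: U1 ∩ U2 = {X1, X4, X5}.
Closure of {X1, X4, X5}: X5 → X2 applies, adding X2; X1, X2, X4 → X3 applies, adding X3. So (X1, X4, X5)⁺ = {X1, X2, X3, X4, X5}.
This closure contains every attribute of U1, so U1 ∩ U2 → U1. The join is lossless.

Yes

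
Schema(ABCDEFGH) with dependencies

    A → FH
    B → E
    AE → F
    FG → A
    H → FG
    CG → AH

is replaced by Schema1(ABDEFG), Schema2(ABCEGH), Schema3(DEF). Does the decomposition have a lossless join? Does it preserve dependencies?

Lossless test (chase): Rows 1 and 2 agree on A; apply A→FH and equate their FH entries. No row becomes fully distinguished — the join is lossy.
Dependency preservation: A → FH; H → FG are not contained in any single fragment, but the restricted closure of each left-hand side across the fragments still reaches the right-hand side; the remaining FDs each lie inside some fragment. All dependencies are preserved.

lossy but dependency-preserving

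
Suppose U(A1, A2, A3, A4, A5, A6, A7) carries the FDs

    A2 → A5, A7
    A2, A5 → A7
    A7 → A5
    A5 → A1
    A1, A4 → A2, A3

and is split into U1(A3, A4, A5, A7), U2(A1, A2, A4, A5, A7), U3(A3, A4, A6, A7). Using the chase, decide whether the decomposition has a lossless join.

Chase test. Columns are A1, A2, A3, A4, A5, A6, A7; row i has aⱼ where attribute j ∈ Ui, else bᵢⱼ.
Initial tableau (one row per fragment):
  row 1: b11 b12 a3 a4 a5 b16 a7
  row 2: a1 a2 b23 a4 a5 b26 a7
  row 3: b31 b32 a3 a4 b35 a6 a7
Rows 1 and 3 agree on A7; apply A7→A5 and equate their A5 entries.
Rows 1 and 2 agree on A5; apply A5→A1 and equate their A1 entries.
Rows 1 and 3 agree on A5; apply A5→A1 and equate their A1 entries.
Rows 1 and 2 agree on A1, A4; apply A1, A4→A2, A3 and equate their A2, A3 entries.
Rows 1 and 3 agree on A1, A4; apply A1, A4→A2, A3 and equate their A2, A3 entries.
Row 3 is now all distinguished symbols — the join is lossless.

Yes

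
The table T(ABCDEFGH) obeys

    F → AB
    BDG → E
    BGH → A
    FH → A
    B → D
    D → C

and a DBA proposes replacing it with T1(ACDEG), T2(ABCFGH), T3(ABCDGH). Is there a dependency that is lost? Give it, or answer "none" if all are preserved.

Check BDG → E: no single fragment contains all of {BDEG}, and the restricted closure of {BDG} across the fragments never reaches {E}.
F → AB is preserved.
BGH → A is preserved.
FH → A is preserved.
B → D is preserved.
D → C is preserved.

BDG → E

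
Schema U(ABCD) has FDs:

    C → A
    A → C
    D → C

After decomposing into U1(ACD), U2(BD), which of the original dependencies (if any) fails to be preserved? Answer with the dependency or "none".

C → A lies within U1.
A → C lies within U1.
D → C lies within U1.
Every dependency is enforceable on the fragments, so the decomposition is dependency-preserving.

none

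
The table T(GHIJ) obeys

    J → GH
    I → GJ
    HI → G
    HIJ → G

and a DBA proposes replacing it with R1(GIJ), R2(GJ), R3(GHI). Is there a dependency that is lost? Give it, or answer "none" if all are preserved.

Check J → GH: no single fragment contains all of {GHJ}, and the restricted closure of {J} across the fragments never reaches {GH}.
I → GJ is preserved.
HI → G is preserved.
HIJ → G is preserved.

J → GH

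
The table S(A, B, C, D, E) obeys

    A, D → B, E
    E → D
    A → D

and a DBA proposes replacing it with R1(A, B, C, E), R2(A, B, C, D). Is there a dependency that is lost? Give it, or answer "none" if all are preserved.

Check E → D: no single fragment contains all of {D, E}, and the restricted closure of {E} across the fragments never reaches {D}.
A, D → B, E is preserved.
A → D is preserved.

E → D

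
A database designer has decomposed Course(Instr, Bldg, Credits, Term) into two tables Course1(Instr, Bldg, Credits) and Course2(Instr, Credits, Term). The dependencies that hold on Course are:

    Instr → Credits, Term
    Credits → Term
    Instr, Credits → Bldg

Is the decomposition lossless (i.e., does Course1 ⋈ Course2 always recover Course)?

Yes

Common attributes: Course1 ∩ Course2 = {Instr, Credits}.
Closure of {Instr, Credits}: Instr → Credits, Term applies, adding Term; Instr, Credits → Bldg applies, adding Bldg. So (Instr, Credits)⁺ = {Instr, Bldg, Credits, Term}.
This closure contains every attribute of Course1, so Course1 ∩ Course2 → Course1. The join is lossless.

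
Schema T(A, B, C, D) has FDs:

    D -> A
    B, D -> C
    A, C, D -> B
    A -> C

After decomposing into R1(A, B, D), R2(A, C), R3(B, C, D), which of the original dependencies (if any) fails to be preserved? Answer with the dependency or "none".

D → A lies within R1.
B, D → C lies within R3.
A, C, D → B: restricted closure across fragments reaches B.
A → C lies within R2.
Every dependency is enforceable on the fragments, so the decomposition is dependency-preserving.

none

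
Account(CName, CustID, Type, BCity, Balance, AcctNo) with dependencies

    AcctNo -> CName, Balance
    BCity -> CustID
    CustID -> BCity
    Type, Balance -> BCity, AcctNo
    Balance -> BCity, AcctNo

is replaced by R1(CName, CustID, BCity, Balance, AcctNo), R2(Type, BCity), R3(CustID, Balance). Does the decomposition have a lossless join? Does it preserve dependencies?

Lossless test (chase): Rows 1 and 2 agree on BCity; apply BCity→CustID and equate their CustID entries. Rows 1 and 3 agree on CustID; apply CustID→BCity and equate their BCity entries. Rows 1 and 3 agree on Balance; apply Balance→BCity, AcctNo and equate their BCity, AcctNo entries. Rows 1 and 3 agree on AcctNo; apply AcctNo→CName, Balance and equate their CName, Balance entries. No row becomes fully distinguished — the join is lossy.
Dependency preservation: Type, Balance → BCity, AcctNo is not contained in any single fragment, but the restricted closure of its left-hand side across the fragments still reaches the right-hand side; the remaining FDs each lie inside some fragment. All dependencies are preserved.

lossy but dependency-preserving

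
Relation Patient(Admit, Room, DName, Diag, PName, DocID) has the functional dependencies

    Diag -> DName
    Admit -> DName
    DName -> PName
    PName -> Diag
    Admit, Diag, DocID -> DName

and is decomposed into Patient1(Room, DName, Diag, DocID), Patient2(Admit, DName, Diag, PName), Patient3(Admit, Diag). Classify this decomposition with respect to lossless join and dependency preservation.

Lossless test (chase): Rows 1 and 3 agree on Diag; apply Diag→DName and equate their DName entries. Rows 1 and 2 agree on DName; apply DName→PName and equate their PName entries. Rows 1 and 3 agree on DName; apply DName→PName and equate their PName entries. No row becomes fully distinguished — the join is lossy.
Dependency preservation: Admit, Diag, DocID → DName is not contained in any single fragment, but the restricted closure of its left-hand side across the fragments still reaches the right-hand side; the remaining FDs each lie inside some fragment. All dependencies are preserved.

lossy but dependency-preserving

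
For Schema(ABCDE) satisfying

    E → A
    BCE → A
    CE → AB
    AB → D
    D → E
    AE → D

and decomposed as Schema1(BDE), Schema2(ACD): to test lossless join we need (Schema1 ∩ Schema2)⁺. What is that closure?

Schema1 ∩ Schema2 = {D}.
D → E applies, adding E
E → A applies, adding A
Closure: {ADE}.

ADE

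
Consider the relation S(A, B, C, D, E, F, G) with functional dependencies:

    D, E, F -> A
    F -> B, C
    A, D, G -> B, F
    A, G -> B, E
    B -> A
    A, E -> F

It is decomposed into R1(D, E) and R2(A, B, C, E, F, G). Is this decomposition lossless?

No

Common attributes: R1 ∩ R2 = {E}.
No dependency enlarges {E}, so (E)⁺ = {E}.
The closure contains neither all of R1 = {D, E} nor all of R2 = {A, B, C, E, F, G}, so the common attributes are not a superkey of either fragment. The join is lossy.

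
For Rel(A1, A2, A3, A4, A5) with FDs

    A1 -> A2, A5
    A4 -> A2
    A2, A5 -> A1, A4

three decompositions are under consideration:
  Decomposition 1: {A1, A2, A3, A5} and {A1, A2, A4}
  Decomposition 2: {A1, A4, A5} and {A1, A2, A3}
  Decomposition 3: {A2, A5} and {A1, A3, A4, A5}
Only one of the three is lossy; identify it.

Decomposition 1: common = {A1, A2}, closure = {A1, A2, A4, A5} → lossless.
Decomposition 2: common = {A1}, closure = {A1, A2, A4, A5} → lossless.
Decomposition 3: common = {A5}, closure = {A5} → lossy.

Decomposition 3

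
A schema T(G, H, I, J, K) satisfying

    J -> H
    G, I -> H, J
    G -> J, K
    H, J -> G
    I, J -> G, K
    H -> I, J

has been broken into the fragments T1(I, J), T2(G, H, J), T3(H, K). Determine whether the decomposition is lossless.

Yes

Chase test. Columns are G, H, I, J, K; row i has aⱼ where attribute j ∈ Ti, else bᵢⱼ.
Initial tableau (one row per fragment):
  row 1: b11 b12 a3 a4 b15
  row 2: a1 a2 b23 a4 b25
  row 3: b31 a2 b33 b34 a5
Rows 1 and 2 agree on J; apply J→H and equate their H entries.
Rows 1 and 2 agree on H, J; apply H, J→G and equate their G entries.
Rows 1 and 2 agree on H; apply H→I, J and equate their I, J entries.
Rows 1 and 3 agree on H; apply H→I, J and equate their I, J entries.
Rows 1 and 2 agree on G; apply G→J, K and equate their J, K entries.
Rows 1 and 3 agree on H, J; apply H, J→G and equate their G entries.
Rows 1 and 3 agree on I, J; apply I, J→G, K and equate their G, K entries.
Row 1 is now all distinguished symbols — the join is lossless.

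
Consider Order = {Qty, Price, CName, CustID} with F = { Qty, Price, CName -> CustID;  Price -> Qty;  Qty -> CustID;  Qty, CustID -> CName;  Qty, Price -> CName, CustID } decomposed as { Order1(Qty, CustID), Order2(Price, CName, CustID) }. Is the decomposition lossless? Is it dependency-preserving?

Lossless test: (CustID)⁺ = {CustID}, which is a superkey of neither fragment — lossy.
Dependency preservation: the restricted closure of {Price} across the fragments never reaches {Qty}, so Price → Qty cannot be enforced without a join — not preserved.

lossy and not dependency-preserving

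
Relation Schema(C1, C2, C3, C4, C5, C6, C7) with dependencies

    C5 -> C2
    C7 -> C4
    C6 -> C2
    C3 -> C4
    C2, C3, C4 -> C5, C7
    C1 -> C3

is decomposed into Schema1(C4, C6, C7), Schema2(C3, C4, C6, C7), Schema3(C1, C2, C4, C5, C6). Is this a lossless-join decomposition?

Chase test. Columns are C1, C2, C3, C4, C5, C6, C7; row i has aⱼ where attribute j ∈ Schemai, else bᵢⱼ.
Initial tableau (one row per fragment):
  row 1: b11 b12 b13 a4 b15 a6 a7
  row 2: b21 b22 a3 a4 b25 a6 a7
  row 3: a1 a2 b33 a4 a5 a6 b37
Rows 1 and 2 agree on C6; apply C6→C2 and equate their C2 entries.
Rows 1 and 3 agree on C6; apply C6→C2 and equate their C2 entries.
No row becomes fully distinguished — the join is lossy.

No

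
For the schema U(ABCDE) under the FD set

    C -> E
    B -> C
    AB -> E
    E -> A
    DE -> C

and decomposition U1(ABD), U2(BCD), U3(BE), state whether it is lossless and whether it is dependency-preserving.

Lossless test (chase): Rows 1 and 2 agree on B; apply B→C and equate their C entries. Rows 1 and 3 agree on B; apply B→C and equate their C entries. Rows 1 and 2 agree on C; apply C→E and equate their E entries. Rows 1 and 3 agree on C; apply C→E and equate their E entries. Rows 1 and 2 agree on E; apply E→A and equate their A entries. Rows 1 and 3 agree on E; apply E→A and equate their A entries. Row 1 is now all distinguished symbols — the join is lossless.
Dependency preservation: the restricted closure of {C} across the fragments never reaches {E}, so C → E cannot be enforced without a join — not preserved.

lossless but not dependency-preserving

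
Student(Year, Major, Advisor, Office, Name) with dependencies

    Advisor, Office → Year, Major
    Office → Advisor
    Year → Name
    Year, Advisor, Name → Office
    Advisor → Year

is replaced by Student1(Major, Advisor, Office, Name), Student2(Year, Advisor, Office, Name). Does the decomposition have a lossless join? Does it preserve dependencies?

Lossless test: (Advisor, Office, Name)⁺ = {Year, Major, Advisor, Office, Name}, which contains all of one fragment — lossless.
Dependency preservation: Advisor, Office → Year, Major is not contained in any single fragment, but the restricted closure of its left-hand side across the fragments still reaches the right-hand side; the remaining FDs each lie inside some fragment. All dependencies are preserved.

lossless and dependency-preserving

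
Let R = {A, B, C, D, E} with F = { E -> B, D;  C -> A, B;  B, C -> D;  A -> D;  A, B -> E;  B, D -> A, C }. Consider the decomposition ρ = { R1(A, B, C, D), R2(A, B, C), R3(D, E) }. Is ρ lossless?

No

Chase test. Columns are A, B, C, D, E; row i has aⱼ where attribute j ∈ Ri, else bᵢⱼ.
Initial tableau (one row per fragment):
  row 1: a1 a2 a3 a4 b15
  row 2: a1 a2 a3 b24 b25
  row 3: b31 b32 b33 a4 a5
Rows 1 and 2 agree on B, C; apply B, C→D and equate their D entries.
Rows 1 and 2 agree on A, B; apply A, B→E and equate their E entries.
No row becomes fully distinguished — the join is lossy.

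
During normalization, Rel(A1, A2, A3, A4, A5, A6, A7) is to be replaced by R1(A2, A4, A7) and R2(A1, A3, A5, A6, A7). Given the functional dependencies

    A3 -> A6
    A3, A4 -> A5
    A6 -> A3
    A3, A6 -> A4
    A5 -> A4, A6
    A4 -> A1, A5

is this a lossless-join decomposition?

Common attributes: R1 ∩ R2 = {A7}.
No dependency enlarges {A7}, so (A7)⁺ = {A7}.
The closure contains neither all of R1 = {A2, A4, A7} nor all of R2 = {A1, A3, A5, A6, A7}, so the common attributes are not a superkey of either fragment. The join is lossy.

No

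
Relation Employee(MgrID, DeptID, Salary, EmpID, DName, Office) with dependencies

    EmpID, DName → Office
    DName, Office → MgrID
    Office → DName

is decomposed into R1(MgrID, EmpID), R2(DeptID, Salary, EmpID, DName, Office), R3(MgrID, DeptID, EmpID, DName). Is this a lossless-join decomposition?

Chase test. Columns are MgrID, DeptID, Salary, EmpID, DName, Office; row i has aⱼ where attribute j ∈ Ri, else bᵢⱼ.
Initial tableau (one row per fragment):
  row 1: a1 b12 b13 a4 b15 b16
  row 2: b21 a2 a3 a4 a5 a6
  row 3: a1 a2 b33 a4 a5 b36
Rows 2 and 3 agree on EmpID, DName; apply EmpID, DName→Office and equate their Office entries.
Rows 2 and 3 agree on DName, Office; apply DName, Office→MgrID and equate their MgrID entries.
Row 2 is now all distinguished symbols — the join is lossless.

Yes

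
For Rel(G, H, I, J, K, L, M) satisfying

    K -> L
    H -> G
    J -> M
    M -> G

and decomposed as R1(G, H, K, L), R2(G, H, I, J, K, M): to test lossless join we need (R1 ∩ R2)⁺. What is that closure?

R1 ∩ R2 = {G, H, K}.
K → L applies, adding L
Closure: {G, H, K, L}.

G, H, K, L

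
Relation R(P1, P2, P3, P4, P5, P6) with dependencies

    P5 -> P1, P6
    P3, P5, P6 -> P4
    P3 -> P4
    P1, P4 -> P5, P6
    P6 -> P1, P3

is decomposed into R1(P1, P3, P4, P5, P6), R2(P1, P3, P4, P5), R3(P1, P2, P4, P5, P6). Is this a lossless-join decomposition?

Chase test. Columns are P1, P2, P3, P4, P5, P6; row i has aⱼ where attribute j ∈ Ri, else bᵢⱼ.
Initial tableau (one row per fragment):
  row 1: a1 b12 a3 a4 a5 a6
  row 2: a1 b22 a3 a4 a5 b26
  row 3: a1 a2 b33 a4 a5 a6
Rows 1 and 2 agree on P5; apply P5→P1, P6 and equate their P1, P6 entries.
Rows 1 and 3 agree on P6; apply P6→P1, P3 and equate their P1, P3 entries.
Row 3 is now all distinguished symbols — the join is lossless.

Yes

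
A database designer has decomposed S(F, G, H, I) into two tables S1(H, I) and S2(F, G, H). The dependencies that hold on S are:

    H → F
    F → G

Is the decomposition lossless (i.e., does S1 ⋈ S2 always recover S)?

Common attributes: S1 ∩ S2 = {H}.
Closure of {H}: H → F applies, adding F; F → G applies, adding G. So (H)⁺ = {F, G, H}.
This closure contains every attribute of S2, so S1 ∩ S2 → S2. The join is lossless.

Yes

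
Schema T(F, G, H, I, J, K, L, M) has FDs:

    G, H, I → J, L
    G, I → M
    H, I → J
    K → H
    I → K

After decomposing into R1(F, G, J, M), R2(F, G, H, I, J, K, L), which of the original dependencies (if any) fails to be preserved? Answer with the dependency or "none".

G, I → M

Check G, I → M: no single fragment contains all of {G, I, M}, and the restricted closure of {G, I} across the fragments never reaches {M}.
G, H, I → J, L is preserved.
H, I → J is preserved.
K → H is preserved.
I → K is preserved.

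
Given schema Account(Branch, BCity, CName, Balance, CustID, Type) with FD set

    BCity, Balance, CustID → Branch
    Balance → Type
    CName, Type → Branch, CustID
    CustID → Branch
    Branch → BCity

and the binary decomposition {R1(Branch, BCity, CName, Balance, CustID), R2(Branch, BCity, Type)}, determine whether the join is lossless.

No

Common attributes: R1 ∩ R2 = {Branch, BCity}.
No dependency enlarges {Branch, BCity}, so (Branch, BCity)⁺ = {Branch, BCity}.
The closure contains neither all of R1 = {Branch, BCity, CName, Balance, CustID} nor all of R2 = {Branch, BCity, Type}, so the common attributes are not a superkey of either fragment. The join is lossy.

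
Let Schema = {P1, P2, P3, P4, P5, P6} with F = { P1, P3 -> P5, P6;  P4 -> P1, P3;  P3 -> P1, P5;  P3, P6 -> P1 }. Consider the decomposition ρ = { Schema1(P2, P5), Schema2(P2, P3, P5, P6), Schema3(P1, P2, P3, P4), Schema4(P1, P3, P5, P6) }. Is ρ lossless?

Yes

Chase test. Columns are P1, P2, P3, P4, P5, P6; row i has aⱼ where attribute j ∈ Schemai, else bᵢⱼ.
Initial tableau (one row per fragment):
  row 1: b11 a2 b13 b14 a5 b16
  row 2: b21 a2 a3 b24 a5 a6
  row 3: a1 a2 a3 a4 b35 b36
  row 4: a1 b42 a3 b44 a5 a6
Rows 3 and 4 agree on P1, P3; apply P1, P3→P5, P6 and equate their P5, P6 entries.
Rows 2 and 3 agree on P3; apply P3→P1, P5 and equate their P1, P5 entries.
Row 3 is now all distinguished symbols — the join is lossless.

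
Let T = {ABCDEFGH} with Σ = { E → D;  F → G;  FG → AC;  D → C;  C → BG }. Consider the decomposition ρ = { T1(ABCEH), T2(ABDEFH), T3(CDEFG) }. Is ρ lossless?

Yes

Chase test. Columns are ABCDEFGH; row i has aⱼ where attribute j ∈ Ti, else bᵢⱼ.
Initial tableau (one row per fragment):
  row 1: a1 a2 a3 b14 a5 b16 b17 a8
  row 2: a1 a2 b23 a4 a5 a6 b27 a8
  row 3: b31 b32 a3 a4 a5 a6 a7 b38
Rows 1 and 2 agree on E; apply E→D and equate their D entries.
Rows 2 and 3 agree on F; apply F→G and equate their G entries.
Rows 2 and 3 agree on FG; apply FG→AC and equate their AC entries.
Rows 1 and 2 agree on C; apply C→BG and equate their BG entries.
Rows 1 and 3 agree on C; apply C→BG and equate their BG entries.
Row 2 is now all distinguished symbols — the join is lossless.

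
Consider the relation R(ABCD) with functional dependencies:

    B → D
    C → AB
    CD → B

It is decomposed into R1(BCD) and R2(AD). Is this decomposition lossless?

Common attributes: R1 ∩ R2 = {D}.
No dependency enlarges {D}, so (D)⁺ = {D}.
The closure contains neither all of R1 = {BCD} nor all of R2 = {AD}, so the common attributes are not a superkey of either fragment. The join is lossy.

No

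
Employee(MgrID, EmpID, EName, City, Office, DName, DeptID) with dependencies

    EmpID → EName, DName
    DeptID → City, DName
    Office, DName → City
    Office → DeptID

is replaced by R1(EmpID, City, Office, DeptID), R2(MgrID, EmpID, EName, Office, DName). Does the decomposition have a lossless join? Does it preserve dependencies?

Lossless test: (EmpID, Office)⁺ = {EmpID, EName, City, Office, DName, DeptID}, which contains all of one fragment — lossless.
Dependency preservation: the restricted closure of {DeptID} across the fragments never reaches {City, DName}, so DeptID → City, DName cannot be enforced without a join — not preserved.

lossless but not dependency-preserving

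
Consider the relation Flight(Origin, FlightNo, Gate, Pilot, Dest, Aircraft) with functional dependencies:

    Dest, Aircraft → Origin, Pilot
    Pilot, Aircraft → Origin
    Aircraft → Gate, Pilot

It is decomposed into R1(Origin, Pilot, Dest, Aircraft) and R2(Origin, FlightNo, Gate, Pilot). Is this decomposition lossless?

No

Common attributes: R1 ∩ R2 = {Origin, Pilot}.
No dependency enlarges {Origin, Pilot}, so (Origin, Pilot)⁺ = {Origin, Pilot}.
The closure contains neither all of R1 = {Origin, Pilot, Dest, Aircraft} nor all of R2 = {Origin, FlightNo, Gate, Pilot}, so the common attributes are not a superkey of either fragment. The join is lossy.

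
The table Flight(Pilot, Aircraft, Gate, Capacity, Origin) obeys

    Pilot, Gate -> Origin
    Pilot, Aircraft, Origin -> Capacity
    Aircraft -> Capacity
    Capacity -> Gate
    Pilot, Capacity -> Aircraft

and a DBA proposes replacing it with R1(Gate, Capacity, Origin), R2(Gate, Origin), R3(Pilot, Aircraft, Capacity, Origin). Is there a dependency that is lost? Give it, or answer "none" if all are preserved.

Check Pilot, Gate → Origin: no single fragment contains all of {Pilot, Gate, Origin}, and the restricted closure of {Pilot, Gate} across the fragments never reaches {Origin}.
Pilot, Aircraft, Origin → Capacity is preserved.
Aircraft → Capacity is preserved.
Capacity → Gate is preserved.
Pilot, Capacity → Aircraft is preserved.

Pilot, Gate -> Origin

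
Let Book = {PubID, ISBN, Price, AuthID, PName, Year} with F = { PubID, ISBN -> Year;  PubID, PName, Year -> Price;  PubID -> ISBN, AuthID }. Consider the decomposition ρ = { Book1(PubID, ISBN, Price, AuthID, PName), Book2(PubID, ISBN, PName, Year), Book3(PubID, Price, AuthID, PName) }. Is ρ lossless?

Chase test. Columns are PubID, ISBN, Price, AuthID, PName, Year; row i has aⱼ where attribute j ∈ Booki, else bᵢⱼ.
Initial tableau (one row per fragment):
  row 1: a1 a2 a3 a4 a5 b16
  row 2: a1 a2 b23 b24 a5 a6
  row 3: a1 b32 a3 a4 a5 b36
Rows 1 and 2 agree on PubID, ISBN; apply PubID, ISBN→Year and equate their Year entries.
Rows 1 and 2 agree on PubID, PName, Year; apply PubID, PName, Year→Price and equate their Price entries.
Rows 1 and 2 agree on PubID; apply PubID→ISBN, AuthID and equate their ISBN, AuthID entries.
Rows 1 and 3 agree on PubID; apply PubID→ISBN, AuthID and equate their ISBN, AuthID entries.
Rows 1 and 3 agree on PubID, ISBN; apply PubID, ISBN→Year and equate their Year entries.
Row 1 is now all distinguished symbols — the join is lossless.

Yes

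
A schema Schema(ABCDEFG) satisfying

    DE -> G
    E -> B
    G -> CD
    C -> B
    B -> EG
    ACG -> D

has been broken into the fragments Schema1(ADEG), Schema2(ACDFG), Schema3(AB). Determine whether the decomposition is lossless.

Chase test. Columns are ABCDEFG; row i has aⱼ where attribute j ∈ Schemai, else bᵢⱼ.
Initial tableau (one row per fragment):
  row 1: a1 b12 b13 a4 a5 b16 a7
  row 2: a1 b22 a3 a4 b25 a6 a7
  row 3: a1 a2 b33 b34 b35 b36 b37
Rows 1 and 2 agree on G; apply G→CD and equate their CD entries.
Rows 1 and 2 agree on C; apply C→B and equate their B entries.
Rows 1 and 2 agree on B; apply B→EG and equate their EG entries.
No row becomes fully distinguished — the join is lossy.

No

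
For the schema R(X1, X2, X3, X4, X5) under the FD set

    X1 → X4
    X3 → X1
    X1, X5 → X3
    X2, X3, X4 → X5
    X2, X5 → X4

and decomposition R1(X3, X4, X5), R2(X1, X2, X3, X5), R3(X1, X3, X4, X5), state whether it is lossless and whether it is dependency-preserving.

lossless but not dependency-preserving

Lossless test (chase): Rows 2 and 3 agree on X1; apply X1→X4 and equate their X4 entries. Rows 1 and 2 agree on X3; apply X3→X1 and equate their X1 entries. Row 2 is now all distinguished symbols — the join is lossless.
Dependency preservation: the restricted closure of {X2, X5} across the fragments never reaches {X4}, so X2, X5 → X4 cannot be enforced without a join — not preserved.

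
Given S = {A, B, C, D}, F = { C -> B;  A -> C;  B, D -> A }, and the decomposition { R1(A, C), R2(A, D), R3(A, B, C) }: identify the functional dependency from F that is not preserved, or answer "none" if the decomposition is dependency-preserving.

Check B, D → A: no single fragment contains all of {A, B, D}, and the restricted closure of {B, D} across the fragments never reaches {A}.
C → B is preserved.
A → C is preserved.

B, D -> A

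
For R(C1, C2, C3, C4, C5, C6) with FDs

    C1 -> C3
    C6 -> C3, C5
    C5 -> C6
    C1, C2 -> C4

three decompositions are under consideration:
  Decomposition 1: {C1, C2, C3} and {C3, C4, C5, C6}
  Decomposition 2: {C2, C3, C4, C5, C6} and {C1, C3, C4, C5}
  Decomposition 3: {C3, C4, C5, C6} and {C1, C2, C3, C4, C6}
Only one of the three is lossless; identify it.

Decomposition 1: common = {C3}, closure = {C3} → lossy.
Decomposition 2: common = {C3, C4, C5}, closure = {C3, C4, C5, C6} → lossy.
Decomposition 3: common = {C3, C4, C6}, closure = {C3, C4, C5, C6} → lossless.

Decomposition 3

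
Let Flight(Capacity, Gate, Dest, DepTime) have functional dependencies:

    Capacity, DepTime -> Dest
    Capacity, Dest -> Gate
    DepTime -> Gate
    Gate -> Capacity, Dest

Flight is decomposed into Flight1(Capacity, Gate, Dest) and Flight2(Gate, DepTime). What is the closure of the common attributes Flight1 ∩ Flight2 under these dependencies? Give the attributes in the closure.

Capacity, Gate, Dest

Flight1 ∩ Flight2 = {Gate}.
Gate → Capacity, Dest applies, adding Capacity, Dest
Closure: {Capacity, Gate, Dest}.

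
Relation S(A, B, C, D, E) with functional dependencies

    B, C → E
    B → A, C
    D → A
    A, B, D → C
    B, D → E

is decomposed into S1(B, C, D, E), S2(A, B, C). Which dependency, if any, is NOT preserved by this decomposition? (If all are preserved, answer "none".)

Check D → A: no single fragment contains all of {A, D}, and the restricted closure of {D} across the fragments never reaches {A}.
B, C → E is preserved.
B → A, C is preserved.
A, B, D → C is preserved.
B, D → E is preserved.

D → A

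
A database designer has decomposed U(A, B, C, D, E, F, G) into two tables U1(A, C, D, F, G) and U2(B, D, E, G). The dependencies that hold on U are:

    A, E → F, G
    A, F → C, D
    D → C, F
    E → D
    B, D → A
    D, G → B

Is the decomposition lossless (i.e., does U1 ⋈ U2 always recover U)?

Common attributes: U1 ∩ U2 = {D, G}.
Closure of {D, G}: D → C, F applies, adding C, F; D, G → B applies, adding B; B, D → A applies, adding A. So (D, G)⁺ = {A, B, C, D, F, G}.
This closure contains every attribute of U1, so U1 ∩ U2 → U1. The join is lossless.

Yes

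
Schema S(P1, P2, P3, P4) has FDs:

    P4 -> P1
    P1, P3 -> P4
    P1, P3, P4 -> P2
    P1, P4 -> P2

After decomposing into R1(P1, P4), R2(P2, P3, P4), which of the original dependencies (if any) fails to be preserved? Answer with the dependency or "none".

Check P1, P3 → P4: no single fragment contains all of {P1, P3, P4}, and the restricted closure of {P1, P3} across the fragments never reaches {P4}.
P4 → P1 is preserved.
P1, P3, P4 → P2 is preserved.
P1, P4 → P2 is preserved.

P1, P3 -> P4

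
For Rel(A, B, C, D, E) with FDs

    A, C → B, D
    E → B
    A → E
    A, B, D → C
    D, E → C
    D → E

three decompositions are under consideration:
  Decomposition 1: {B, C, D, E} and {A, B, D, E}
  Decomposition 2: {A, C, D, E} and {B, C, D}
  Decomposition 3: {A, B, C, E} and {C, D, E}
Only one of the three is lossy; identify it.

Decomposition 1: common = {B, D, E}, closure = {B, C, D, E} → lossless.
Decomposition 2: common = {C, D}, closure = {B, C, D, E} → lossless.
Decomposition 3: common = {C, E}, closure = {B, C, E} → lossy.

Decomposition 3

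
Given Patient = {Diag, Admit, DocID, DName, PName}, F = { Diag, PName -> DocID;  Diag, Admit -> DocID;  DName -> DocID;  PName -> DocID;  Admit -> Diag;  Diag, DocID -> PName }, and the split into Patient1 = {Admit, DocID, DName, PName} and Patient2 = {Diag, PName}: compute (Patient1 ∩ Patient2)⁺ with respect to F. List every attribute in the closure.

Patient1 ∩ Patient2 = {PName}.
PName → DocID applies, adding DocID
Closure: {DocID, PName}.

DocID, PName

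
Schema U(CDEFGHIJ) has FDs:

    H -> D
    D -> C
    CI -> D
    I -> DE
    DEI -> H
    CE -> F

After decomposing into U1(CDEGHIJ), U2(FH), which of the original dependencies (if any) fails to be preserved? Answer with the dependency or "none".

Check CE → F: no single fragment contains all of {CEF}, and the restricted closure of {CE} across the fragments never reaches {F}.
H → D is preserved.
D → C is preserved.
CI → D is preserved.
I → DE is preserved.
DEI → H is preserved.

CE -> F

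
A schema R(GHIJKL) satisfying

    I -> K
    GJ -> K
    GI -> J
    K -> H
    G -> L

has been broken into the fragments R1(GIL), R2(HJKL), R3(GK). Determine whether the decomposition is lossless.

No

Chase test. Columns are GHIJKL; row i has aⱼ where attribute j ∈ Ri, else bᵢⱼ.
Initial tableau (one row per fragment):
  row 1: a1 b12 a3 b14 b15 a6
  row 2: b21 a2 b23 a4 a5 a6
  row 3: a1 b32 b33 b34 a5 b36
Rows 2 and 3 agree on K; apply K→H and equate their H entries.
Rows 1 and 3 agree on G; apply G→L and equate their L entries.
No row becomes fully distinguished — the join is lossy.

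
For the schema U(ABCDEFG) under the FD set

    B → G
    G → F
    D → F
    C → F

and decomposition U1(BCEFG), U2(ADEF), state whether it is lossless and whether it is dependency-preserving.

lossy but dependency-preserving

Lossless test: (EF)⁺ = {EF}, which is a superkey of neither fragment — lossy.
Dependency preservation: every FD's attributes lie within a single fragment, so each can be enforced locally — preserved.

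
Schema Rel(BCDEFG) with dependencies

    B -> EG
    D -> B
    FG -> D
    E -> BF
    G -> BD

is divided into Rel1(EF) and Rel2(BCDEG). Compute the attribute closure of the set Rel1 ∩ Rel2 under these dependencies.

BDEFG

Rel1 ∩ Rel2 = {E}.
E → BF applies, adding BF
B → EG applies, adding G
FG → D applies, adding D
Closure: {BDEFG}.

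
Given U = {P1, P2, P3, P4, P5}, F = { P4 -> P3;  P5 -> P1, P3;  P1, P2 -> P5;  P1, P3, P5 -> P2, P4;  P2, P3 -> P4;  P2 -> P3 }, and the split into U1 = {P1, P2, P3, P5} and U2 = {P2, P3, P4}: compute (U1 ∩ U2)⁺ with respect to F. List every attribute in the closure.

U1 ∩ U2 = {P2, P3}.
P2, P3 → P4 applies, adding P4
Closure: {P2, P3, P4}.

P2, P3, P4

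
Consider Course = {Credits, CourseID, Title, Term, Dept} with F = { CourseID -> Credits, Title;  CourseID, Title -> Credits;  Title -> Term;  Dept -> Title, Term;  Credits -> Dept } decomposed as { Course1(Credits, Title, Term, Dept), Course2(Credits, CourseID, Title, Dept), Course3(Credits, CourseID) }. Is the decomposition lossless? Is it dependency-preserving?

Lossless test (chase): Rows 2 and 3 agree on CourseID; apply CourseID→Credits, Title and equate their Credits, Title entries. Rows 1 and 2 agree on Title; apply Title→Term and equate their Term entries. Rows 1 and 3 agree on Title; apply Title→Term and equate their Term entries. Rows 1 and 3 agree on Credits; apply Credits→Dept and equate their Dept entries. Row 2 is now all distinguished symbols — the join is lossless.
Dependency preservation: every FD's attributes lie within a single fragment, so each can be enforced locally — preserved.

lossless and dependency-preserving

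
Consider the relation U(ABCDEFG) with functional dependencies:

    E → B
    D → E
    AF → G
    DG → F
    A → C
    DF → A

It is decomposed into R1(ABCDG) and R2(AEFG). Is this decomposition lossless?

No

Common attributes: R1 ∩ R2 = {AG}.
Closure of {AG}: A → C applies, adding C. So (AG)⁺ = {ACG}.
The closure contains neither all of R1 = {ABCDG} nor all of R2 = {AEFG}, so the common attributes are not a superkey of either fragment. The join is lossy.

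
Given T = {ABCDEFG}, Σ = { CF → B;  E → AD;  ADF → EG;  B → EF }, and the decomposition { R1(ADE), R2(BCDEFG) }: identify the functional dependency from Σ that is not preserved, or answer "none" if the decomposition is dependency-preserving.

Check ADF → EG: no single fragment contains all of {ADEFG}, and the restricted closure of {ADF} across the fragments never reaches {EG}.
CF → B is preserved.
E → AD is preserved.
B → EF is preserved.

ADF → EG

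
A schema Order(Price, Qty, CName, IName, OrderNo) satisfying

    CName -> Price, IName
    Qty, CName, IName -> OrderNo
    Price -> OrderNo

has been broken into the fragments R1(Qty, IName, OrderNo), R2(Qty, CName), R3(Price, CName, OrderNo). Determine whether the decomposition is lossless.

Chase test. Columns are Price, Qty, CName, IName, OrderNo; row i has aⱼ where attribute j ∈ Ri, else bᵢⱼ.
Initial tableau (one row per fragment):
  row 1: b11 a2 b13 a4 a5
  row 2: b21 a2 a3 b24 b25
  row 3: a1 b32 a3 b34 a5
Rows 2 and 3 agree on CName; apply CName→Price, IName and equate their Price, IName entries.
Rows 2 and 3 agree on Price; apply Price→OrderNo and equate their OrderNo entries.
No row becomes fully distinguished — the join is lossy.

No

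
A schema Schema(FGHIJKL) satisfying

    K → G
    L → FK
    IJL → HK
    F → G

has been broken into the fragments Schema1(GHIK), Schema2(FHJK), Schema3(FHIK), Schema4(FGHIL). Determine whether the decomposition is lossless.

No

Chase test. Columns are FGHIJKL; row i has aⱼ where attribute j ∈ Schemai, else bᵢⱼ.
Initial tableau (one row per fragment):
  row 1: b11 a2 a3 a4 b15 a6 b17
  row 2: a1 b22 a3 b24 a5 a6 b27
  row 3: a1 b32 a3 a4 b35 a6 b37
  row 4: a1 a2 a3 a4 b45 b46 a7
Rows 1 and 2 agree on K; apply K→G and equate their G entries.
Rows 1 and 3 agree on K; apply K→G and equate their G entries.
No row becomes fully distinguished — the join is lossy.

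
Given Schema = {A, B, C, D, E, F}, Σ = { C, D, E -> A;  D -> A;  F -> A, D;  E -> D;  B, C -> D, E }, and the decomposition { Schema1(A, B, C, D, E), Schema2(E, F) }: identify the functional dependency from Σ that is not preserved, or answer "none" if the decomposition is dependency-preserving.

F -> A, D

Check F → A, D: no single fragment contains all of {A, D, F}, and the restricted closure of {F} across the fragments never reaches {A, D}.
C, D, E → A is preserved.
D → A is preserved.
E → D is preserved.
B, C → D, E is preserved.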